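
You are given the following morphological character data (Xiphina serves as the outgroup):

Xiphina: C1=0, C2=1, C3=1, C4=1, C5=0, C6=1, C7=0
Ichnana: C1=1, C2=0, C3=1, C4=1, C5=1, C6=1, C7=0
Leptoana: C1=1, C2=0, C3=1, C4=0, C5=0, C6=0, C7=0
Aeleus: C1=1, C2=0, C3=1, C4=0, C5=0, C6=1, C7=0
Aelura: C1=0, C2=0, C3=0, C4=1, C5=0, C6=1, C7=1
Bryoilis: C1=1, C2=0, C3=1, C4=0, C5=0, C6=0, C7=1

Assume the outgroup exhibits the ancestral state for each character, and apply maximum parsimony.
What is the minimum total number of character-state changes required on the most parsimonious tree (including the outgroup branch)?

8

Character polarity is set by the outgroup: the derived state is whichever differs from the outgroup's state, so for C2, C3, C4, C6 the derived state is '0', and for the remaining characters it is '1'.
C1: derived state '1' in Aeleus, Bryoilis, Ichnana, and Leptoana only — synapomorphy for {Aeleus, Bryoilis, Ichnana, Leptoana}.
All ingroup taxa share the derived state '0' for C2; it defines the ingroup but does not resolve relationships within it.
C3: derived state '0' in Aelura only — an autapomorphy, so it tells us nothing about relationships among taxa.
C4: derived state '0' in Aeleus, Bryoilis, and Leptoana only — synapomorphy for {Aeleus, Bryoilis, Leptoana}.
C5: derived state '1' in Ichnana only — an autapomorphy, so it tells us nothing about relationships among taxa.
Only Bryoilis and Leptoana show the derived state '0' for C6, supporting them as a clade.
C7 (state '1') occurs in Aelura and Bryoilis but conflicts with the nesting implied by the other characters — most parsimoniously interpreted as homoplasy.
Most parsimonious ingroup topology: ((Ichnana,((Leptoana,Bryoilis),Aeleus)),Aelura).
Changes per character on this tree: C1: 1; C2: 1; C3: 1; C4: 1; C5: 1; C6: 1; C7: 2.
Total = 8.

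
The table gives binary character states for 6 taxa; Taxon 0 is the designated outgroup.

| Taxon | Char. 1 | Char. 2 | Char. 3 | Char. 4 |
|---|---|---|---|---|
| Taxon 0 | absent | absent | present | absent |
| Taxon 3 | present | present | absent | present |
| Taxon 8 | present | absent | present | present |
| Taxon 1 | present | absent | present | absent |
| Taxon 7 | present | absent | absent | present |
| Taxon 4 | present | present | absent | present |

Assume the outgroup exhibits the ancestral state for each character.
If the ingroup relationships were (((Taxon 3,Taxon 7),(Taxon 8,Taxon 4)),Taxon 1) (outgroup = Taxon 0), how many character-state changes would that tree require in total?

Map each character onto (((Taxon 3,Taxon 7),(Taxon 8,Taxon 4)),Taxon 1) (rooted by Taxon 0) and count the minimum state changes it requires (Fitch parsimony):
Char. 1: 1; Char. 2: 2; Char. 3: 2; Char. 4: 1.
Total tree length = 6.

6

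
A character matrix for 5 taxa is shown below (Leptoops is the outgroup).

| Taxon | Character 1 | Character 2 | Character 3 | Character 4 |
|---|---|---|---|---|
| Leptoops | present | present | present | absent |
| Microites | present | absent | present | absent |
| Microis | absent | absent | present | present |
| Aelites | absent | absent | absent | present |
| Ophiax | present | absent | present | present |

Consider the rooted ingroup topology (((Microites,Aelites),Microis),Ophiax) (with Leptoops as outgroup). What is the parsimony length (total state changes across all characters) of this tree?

6

Map each character onto (((Microites,Aelites),Microis),Ophiax) (rooted by Leptoops) and count the minimum state changes it requires (Fitch parsimony):
Character 1: 2; Character 2: 1; Character 3: 1; Character 4: 2.
Total tree length = 6.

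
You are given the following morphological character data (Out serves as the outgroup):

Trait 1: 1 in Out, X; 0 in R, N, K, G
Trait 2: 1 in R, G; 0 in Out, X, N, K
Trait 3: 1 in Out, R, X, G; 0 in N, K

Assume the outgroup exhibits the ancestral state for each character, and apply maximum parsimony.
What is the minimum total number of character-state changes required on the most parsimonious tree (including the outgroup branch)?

Character polarity is set by the outgroup: the derived state is whichever differs from the outgroup's state, so for Trait 1, Trait 3 the derived state is '0', and for the remaining characters it is '1'.
Only G, K, N, and R show the derived state '0' for Trait 1, supporting them as a clade.
Only G and R show the derived state '1' for Trait 2, supporting them as a clade.
Trait 3 (derived state '0') is shared by K and N — a synapomorphy uniting that clade.
Most parsimonious ingroup topology: (((R,G),(N,K)),X).
Changes per character on this tree: Trait 1: 1; Trait 2: 1; Trait 3: 1.
Total = 3.

3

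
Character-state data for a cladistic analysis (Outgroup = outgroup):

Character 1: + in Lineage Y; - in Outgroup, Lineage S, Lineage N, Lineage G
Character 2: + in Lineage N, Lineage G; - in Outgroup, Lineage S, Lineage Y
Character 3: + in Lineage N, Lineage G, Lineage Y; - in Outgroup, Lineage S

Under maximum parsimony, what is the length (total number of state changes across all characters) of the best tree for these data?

The outgroup has state '-' for every character, so '+' is the derived state throughout.
Character 1 (derived state '+') is unique to Lineage Y (autapomorphy; uninformative for grouping).
Character 2: derived state '+' in Lineage G and Lineage N only — synapomorphy for {Lineage G, Lineage N}.
Character 3: derived state '+' in Lineage G, Lineage N, and Lineage Y only — synapomorphy for {Lineage G, Lineage N, Lineage Y}.
Most parsimonious ingroup topology: (Lineage S,((Lineage N,Lineage G),Lineage Y)).
Changes per character on this tree: Character 1: 1; Character 2: 1; Character 3: 1.
Total = 3.

3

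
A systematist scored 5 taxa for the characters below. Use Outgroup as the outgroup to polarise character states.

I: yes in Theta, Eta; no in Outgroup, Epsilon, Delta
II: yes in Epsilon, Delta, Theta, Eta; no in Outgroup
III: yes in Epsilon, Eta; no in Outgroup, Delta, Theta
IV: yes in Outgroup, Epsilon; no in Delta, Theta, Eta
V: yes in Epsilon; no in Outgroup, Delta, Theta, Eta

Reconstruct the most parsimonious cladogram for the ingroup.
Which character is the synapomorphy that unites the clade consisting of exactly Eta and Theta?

I

Character polarity is set by the outgroup: the derived state is whichever differs from the outgroup's state, so for IV the derived state is 'no', and for the remaining characters it is 'yes'.
Only Eta and Theta show the derived state 'yes' for I, supporting them as a clade.
II (derived state 'yes') is shared by all ingroup taxa — unites the whole ingroup.
III groups Epsilon and Eta, which is incompatible with the clades supported by the remaining characters; treating it as convergent (homoplasy) costs fewer steps than any alternative tree.
Only Delta, Eta, and Theta show the derived state 'no' for IV, supporting them as a clade.
V: derived state 'yes' in Epsilon only — an autapomorphy, so it tells us nothing about relationships among taxa.
Most parsimonious ingroup topology: (Epsilon,(Delta,(Theta,Eta))).
The clade {Eta, Theta} is supported by I: its derived state 'yes' occurs in exactly those taxa and in no other taxon (including the outgroup).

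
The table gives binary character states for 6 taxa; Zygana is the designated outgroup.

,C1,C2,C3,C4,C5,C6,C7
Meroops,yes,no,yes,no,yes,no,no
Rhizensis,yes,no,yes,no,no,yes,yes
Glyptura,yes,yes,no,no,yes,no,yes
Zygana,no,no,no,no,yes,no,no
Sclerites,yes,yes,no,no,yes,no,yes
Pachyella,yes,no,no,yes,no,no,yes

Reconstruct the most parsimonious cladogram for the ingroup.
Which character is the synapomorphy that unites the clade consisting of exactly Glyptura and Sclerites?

Character polarity is set by the outgroup: the derived state is whichever differs from the outgroup's state, so for C5 the derived state is 'no', and for the remaining characters it is 'yes'.
C1 (derived state 'yes') is shared by all ingroup taxa — unites the whole ingroup.
Only Glyptura and Sclerites show the derived state 'yes' for C2, supporting them as a clade.
C3 groups Meroops and Rhizensis, which is incompatible with the clades supported by the remaining characters; treating it as convergent (homoplasy) costs fewer steps than any alternative tree.
C4 (derived state 'yes') is unique to Pachyella (autapomorphy; uninformative for grouping).
Only Pachyella and Rhizensis show the derived state 'no' for C5, supporting them as a clade.
C6 (derived state 'yes') is unique to Rhizensis (autapomorphy; uninformative for grouping).
C7 (derived state 'yes') is shared by Glyptura, Pachyella, Rhizensis, and Sclerites — a synapomorphy uniting that clade.
Most parsimonious ingroup topology: (((Glyptura,Sclerites),(Rhizensis,Pachyella)),Meroops).
The clade {Glyptura, Sclerites} is supported by C2: its derived state 'yes' occurs in exactly those taxa and in no other taxon (including the outgroup).

C2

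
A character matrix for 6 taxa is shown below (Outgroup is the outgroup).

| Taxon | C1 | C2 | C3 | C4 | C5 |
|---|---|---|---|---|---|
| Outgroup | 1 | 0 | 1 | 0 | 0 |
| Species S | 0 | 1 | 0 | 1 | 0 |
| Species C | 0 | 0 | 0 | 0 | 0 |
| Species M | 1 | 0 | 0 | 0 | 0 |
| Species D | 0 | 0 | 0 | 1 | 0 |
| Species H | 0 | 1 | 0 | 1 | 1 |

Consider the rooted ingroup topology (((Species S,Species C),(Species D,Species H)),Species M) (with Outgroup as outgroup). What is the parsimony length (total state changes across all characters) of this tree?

7

Map each character onto (((Species S,Species C),(Species D,Species H)),Species M) (rooted by Outgroup) and count the minimum state changes it requires (Fitch parsimony):
C1: 1; C2: 2; C3: 1; C4: 2; C5: 1.
Total tree length = 7.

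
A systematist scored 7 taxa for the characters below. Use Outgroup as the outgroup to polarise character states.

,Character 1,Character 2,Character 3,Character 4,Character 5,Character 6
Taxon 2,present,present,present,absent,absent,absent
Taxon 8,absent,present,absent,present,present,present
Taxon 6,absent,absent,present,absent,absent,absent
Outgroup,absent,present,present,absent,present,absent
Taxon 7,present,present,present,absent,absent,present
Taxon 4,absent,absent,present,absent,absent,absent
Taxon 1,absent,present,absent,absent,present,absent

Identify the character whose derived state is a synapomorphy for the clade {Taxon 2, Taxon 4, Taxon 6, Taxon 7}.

Character polarity is set by the outgroup: the derived state is whichever differs from the outgroup's state, so for Character 2, Character 3, Character 5 the derived state is 'absent', and for the remaining characters it is 'present'.
Character 1 (derived state 'present') is shared by Taxon 2 and Taxon 7 — a synapomorphy uniting that clade.
Character 2: derived state 'absent' in Taxon 4 and Taxon 6 only — synapomorphy for {Taxon 4, Taxon 6}.
Only Taxon 1 and Taxon 8 show the derived state 'absent' for Character 3, supporting them as a clade.
Character 4: derived state 'present' in Taxon 8 only — an autapomorphy, so it tells us nothing about relationships among taxa.
Character 5: derived state 'absent' in Taxon 2, Taxon 4, Taxon 6, and Taxon 7 only — synapomorphy for {Taxon 2, Taxon 4, Taxon 6, Taxon 7}.
Character 6 groups Taxon 7 and Taxon 8, which is incompatible with the clades supported by the remaining characters; treating it as convergent (homoplasy) costs fewer steps than any alternative tree.
Most parsimonious ingroup topology: (((Taxon 6,Taxon 4),(Taxon 2,Taxon 7)),(Taxon 1,Taxon 8)).
The clade {Taxon 2, Taxon 4, Taxon 6, Taxon 7} is supported by Character 5: its derived state 'absent' occurs in exactly those taxa and in no other taxon (including the outgroup).

Character 5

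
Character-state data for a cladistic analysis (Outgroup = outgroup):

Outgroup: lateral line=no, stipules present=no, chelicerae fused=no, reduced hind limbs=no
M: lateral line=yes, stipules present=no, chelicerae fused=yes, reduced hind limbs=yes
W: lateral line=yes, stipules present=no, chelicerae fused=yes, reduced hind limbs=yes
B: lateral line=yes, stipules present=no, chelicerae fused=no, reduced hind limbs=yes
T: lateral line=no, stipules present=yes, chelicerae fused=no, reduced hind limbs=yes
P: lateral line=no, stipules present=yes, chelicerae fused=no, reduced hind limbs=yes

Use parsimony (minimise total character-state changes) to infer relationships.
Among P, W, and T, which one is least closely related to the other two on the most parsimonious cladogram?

W

The outgroup has state 'no' for every character, so 'yes' is the derived state throughout.
lateral line: derived state 'yes' in B, M, and W only — synapomorphy for {B, M, W}.
stipules present (derived state 'yes') is shared by P and T — a synapomorphy uniting that clade.
chelicerae fused (derived state 'yes') is shared by M and W — a synapomorphy uniting that clade.
reduced hind limbs (derived state 'yes') is shared by all ingroup taxa — unites the whole ingroup.
Most parsimonious ingroup topology: ((P,T),((W,M),B)).
T and P share a more recent common ancestor with each other than either does with W, so W is the least closely related of the three.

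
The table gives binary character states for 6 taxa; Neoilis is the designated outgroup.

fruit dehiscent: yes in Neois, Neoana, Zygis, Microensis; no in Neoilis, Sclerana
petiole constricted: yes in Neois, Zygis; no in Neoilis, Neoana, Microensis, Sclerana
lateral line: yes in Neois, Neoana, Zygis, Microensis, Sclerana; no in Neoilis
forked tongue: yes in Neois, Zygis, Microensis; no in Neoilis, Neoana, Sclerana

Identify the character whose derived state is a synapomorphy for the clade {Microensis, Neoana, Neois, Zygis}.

fruit dehiscent

The outgroup has state 'no' for every character, so 'yes' is the derived state throughout.
fruit dehiscent: derived state 'yes' in Microensis, Neoana, Neois, and Zygis only — synapomorphy for {Microensis, Neoana, Neois, Zygis}.
petiole constricted: derived state 'yes' in Neois and Zygis only — synapomorphy for {Neois, Zygis}.
lateral line (derived state 'yes') is shared by all ingroup taxa — unites the whole ingroup.
Only Microensis, Neois, and Zygis show the derived state 'yes' for forked tongue, supporting them as a clade.
Most parsimonious ingroup topology: ((((Neois,Zygis),Microensis),Neoana),Sclerana).
The clade {Microensis, Neoana, Neois, Zygis} is supported by fruit dehiscent: its derived state 'yes' occurs in exactly those taxa and in no other taxon (including the outgroup).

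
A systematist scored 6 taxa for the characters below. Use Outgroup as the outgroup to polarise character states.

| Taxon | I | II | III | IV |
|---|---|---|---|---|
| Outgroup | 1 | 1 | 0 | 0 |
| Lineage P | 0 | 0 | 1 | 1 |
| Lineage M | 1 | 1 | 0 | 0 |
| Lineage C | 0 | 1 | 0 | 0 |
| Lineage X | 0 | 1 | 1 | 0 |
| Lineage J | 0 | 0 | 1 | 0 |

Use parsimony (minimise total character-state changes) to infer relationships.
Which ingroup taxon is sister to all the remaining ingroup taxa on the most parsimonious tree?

Lineage M

Character polarity is set by the outgroup: the derived state is whichever differs from the outgroup's state, so for I, II the derived state is '0', and for the remaining characters it is '1'.
Only Lineage C, Lineage J, Lineage P, and Lineage X show the derived state '0' for I, supporting them as a clade.
Only Lineage J and Lineage P show the derived state '0' for II, supporting them as a clade.
Only Lineage J, Lineage P, and Lineage X show the derived state '1' for III, supporting them as a clade.
IV: derived state '1' in Lineage P only — an autapomorphy, so it tells us nothing about relationships among taxa.
Most parsimonious ingroup topology: ((((Lineage P,Lineage J),Lineage X),Lineage C),Lineage M).
Lineage M is sister to the clade containing all other ingroup taxa, so it is the earliest-diverging (most basal) ingroup lineage.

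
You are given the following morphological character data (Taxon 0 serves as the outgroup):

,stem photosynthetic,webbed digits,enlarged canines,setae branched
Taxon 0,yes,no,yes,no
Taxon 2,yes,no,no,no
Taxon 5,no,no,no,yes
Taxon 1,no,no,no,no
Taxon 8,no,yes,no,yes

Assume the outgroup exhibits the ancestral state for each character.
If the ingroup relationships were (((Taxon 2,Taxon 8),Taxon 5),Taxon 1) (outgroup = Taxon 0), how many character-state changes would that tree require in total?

Map each character onto (((Taxon 2,Taxon 8),Taxon 5),Taxon 1) (rooted by Taxon 0) and count the minimum state changes it requires (Fitch parsimony):
stem photosynthetic: 2; webbed digits: 1; enlarged canines: 1; setae branched: 2.
Total tree length = 6.

6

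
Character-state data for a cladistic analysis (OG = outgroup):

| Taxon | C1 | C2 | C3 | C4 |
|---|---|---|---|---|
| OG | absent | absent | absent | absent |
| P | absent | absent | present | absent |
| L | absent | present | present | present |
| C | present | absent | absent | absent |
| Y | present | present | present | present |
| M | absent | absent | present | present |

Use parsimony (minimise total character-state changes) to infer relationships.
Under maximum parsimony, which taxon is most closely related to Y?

L

The outgroup has state 'absent' for every character, so 'present' is the derived state throughout.
C1 groups C and Y, which is incompatible with the clades supported by the remaining characters; treating it as convergent (homoplasy) costs fewer steps than any alternative tree.
Only L and Y show the derived state 'present' for C2, supporting them as a clade.
C3: derived state 'present' in L, M, P, and Y only — synapomorphy for {L, M, P, Y}.
C4: derived state 'present' in L, M, and Y only — synapomorphy for {L, M, Y}.
Most parsimonious ingroup topology: ((P,((L,Y),M)),C).
Y and L form a cherry on this tree, so they are sister taxa.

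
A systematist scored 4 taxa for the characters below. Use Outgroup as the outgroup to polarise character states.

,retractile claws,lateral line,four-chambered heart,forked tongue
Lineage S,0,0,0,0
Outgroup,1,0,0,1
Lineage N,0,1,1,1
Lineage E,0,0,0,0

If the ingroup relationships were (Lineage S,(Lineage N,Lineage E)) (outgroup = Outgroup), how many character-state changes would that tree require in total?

5

Map each character onto (Lineage S,(Lineage N,Lineage E)) (rooted by Outgroup) and count the minimum state changes it requires (Fitch parsimony):
retractile claws: 1; lateral line: 1; four-chambered heart: 1; forked tongue: 2.
Total tree length = 5.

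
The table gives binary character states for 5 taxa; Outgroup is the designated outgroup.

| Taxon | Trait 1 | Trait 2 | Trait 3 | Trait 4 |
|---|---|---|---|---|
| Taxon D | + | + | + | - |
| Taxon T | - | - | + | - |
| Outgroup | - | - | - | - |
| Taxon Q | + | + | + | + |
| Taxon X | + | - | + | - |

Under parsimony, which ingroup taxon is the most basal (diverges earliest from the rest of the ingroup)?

The outgroup has state '-' for every character, so '+' is the derived state throughout.
Only Taxon D, Taxon Q, and Taxon X show the derived state '+' for Trait 1, supporting them as a clade.
Trait 2: derived state '+' in Taxon D and Taxon Q only — synapomorphy for {Taxon D, Taxon Q}.
All ingroup taxa share the derived state '+' for Trait 3; it defines the ingroup but does not resolve relationships within it.
Trait 4: derived state '+' in Taxon Q only — an autapomorphy, so it tells us nothing about relationships among taxa.
Most parsimonious ingroup topology: (((Taxon Q,Taxon D),Taxon X),Taxon T).
Taxon T is sister to the clade containing all other ingroup taxa, so it is the earliest-diverging (most basal) ingroup lineage.

Taxon T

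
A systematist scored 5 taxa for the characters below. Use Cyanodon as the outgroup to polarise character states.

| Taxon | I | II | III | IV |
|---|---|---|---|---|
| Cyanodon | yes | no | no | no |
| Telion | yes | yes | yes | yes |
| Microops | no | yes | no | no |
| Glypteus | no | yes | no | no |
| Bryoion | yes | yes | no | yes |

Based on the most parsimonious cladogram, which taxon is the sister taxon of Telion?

Character polarity is set by the outgroup: the derived state is whichever differs from the outgroup's state, so for I the derived state is 'no', and for the remaining characters it is 'yes'.
I (derived state 'no') is shared by Glypteus and Microops — a synapomorphy uniting that clade.
All ingroup taxa share the derived state 'yes' for II; it defines the ingroup but does not resolve relationships within it.
III (derived state 'yes') is unique to Telion (autapomorphy; uninformative for grouping).
Only Bryoion and Telion show the derived state 'yes' for IV, supporting them as a clade.
Most parsimonious ingroup topology: ((Telion,Bryoion),(Microops,Glypteus)).
Telion and Bryoion form a cherry on this tree, so they are sister taxa.

Bryoion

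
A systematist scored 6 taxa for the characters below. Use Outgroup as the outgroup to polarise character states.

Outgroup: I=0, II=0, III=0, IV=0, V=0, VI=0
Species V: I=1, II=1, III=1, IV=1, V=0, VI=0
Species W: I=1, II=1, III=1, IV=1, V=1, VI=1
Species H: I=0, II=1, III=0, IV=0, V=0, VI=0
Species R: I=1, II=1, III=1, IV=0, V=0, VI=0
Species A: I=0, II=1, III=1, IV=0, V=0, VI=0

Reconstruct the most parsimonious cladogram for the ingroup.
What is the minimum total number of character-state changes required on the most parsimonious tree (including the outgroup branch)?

The outgroup has state '0' for every character, so '1' is the derived state throughout.
Only Species R, Species V, and Species W show the derived state '1' for I, supporting them as a clade.
All ingroup taxa share the derived state '1' for II; it defines the ingroup but does not resolve relationships within it.
III: derived state '1' in Species A, Species R, Species V, and Species W only — synapomorphy for {Species A, Species R, Species V, Species W}.
IV: derived state '1' in Species V and Species W only — synapomorphy for {Species V, Species W}.
V (derived state '1') is unique to Species W (autapomorphy; uninformative for grouping).
VI (derived state '1') is unique to Species W (autapomorphy; uninformative for grouping).
Most parsimonious ingroup topology: ((((Species V,Species W),Species R),Species A),Species H).
Changes per character on this tree: I: 1; II: 1; III: 1; IV: 1; V: 1; VI: 1.
Total = 6.

6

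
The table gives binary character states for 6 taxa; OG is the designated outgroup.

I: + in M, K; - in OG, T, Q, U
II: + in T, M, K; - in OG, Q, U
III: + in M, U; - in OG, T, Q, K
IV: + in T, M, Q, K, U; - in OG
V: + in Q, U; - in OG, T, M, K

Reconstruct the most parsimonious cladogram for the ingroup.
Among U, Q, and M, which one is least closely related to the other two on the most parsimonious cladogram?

M

The outgroup has state '-' for every character, so '+' is the derived state throughout.
I (derived state '+') is shared by K and M — a synapomorphy uniting that clade.
II (derived state '+') is shared by K, M, and T — a synapomorphy uniting that clade.
III groups M and U, which is incompatible with the clades supported by the remaining characters; treating it as convergent (homoplasy) costs fewer steps than any alternative tree.
IV (derived state '+') is shared by all ingroup taxa — unites the whole ingroup.
V (derived state '+') is shared by Q and U — a synapomorphy uniting that clade.
Most parsimonious ingroup topology: ((T,(M,K)),(Q,U)).
U and Q share a more recent common ancestor with each other than either does with M, so M is the least closely related of the three.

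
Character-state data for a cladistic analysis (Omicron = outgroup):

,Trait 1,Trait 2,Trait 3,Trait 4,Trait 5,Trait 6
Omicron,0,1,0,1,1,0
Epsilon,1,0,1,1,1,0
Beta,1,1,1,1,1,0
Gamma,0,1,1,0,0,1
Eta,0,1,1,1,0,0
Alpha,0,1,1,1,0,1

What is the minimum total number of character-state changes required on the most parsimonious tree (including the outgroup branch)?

6

Character polarity is set by the outgroup: the derived state is whichever differs from the outgroup's state, so for Trait 2, Trait 4, Trait 5 the derived state is '0', and for the remaining characters it is '1'.
Only Beta and Epsilon show the derived state '1' for Trait 1, supporting them as a clade.
Trait 2 (derived state '0') is unique to Epsilon (autapomorphy; uninformative for grouping).
All ingroup taxa share the derived state '1' for Trait 3; it defines the ingroup but does not resolve relationships within it.
Trait 4: derived state '0' in Gamma only — an autapomorphy, so it tells us nothing about relationships among taxa.
Trait 5: derived state '0' in Alpha, Eta, and Gamma only — synapomorphy for {Alpha, Eta, Gamma}.
Only Alpha and Gamma show the derived state '1' for Trait 6, supporting them as a clade.
Most parsimonious ingroup topology: ((Epsilon,Beta),((Gamma,Alpha),Eta)).
Changes per character on this tree: Trait 1: 1; Trait 2: 1; Trait 3: 1; Trait 4: 1; Trait 5: 1; Trait 6: 1.
Total = 6.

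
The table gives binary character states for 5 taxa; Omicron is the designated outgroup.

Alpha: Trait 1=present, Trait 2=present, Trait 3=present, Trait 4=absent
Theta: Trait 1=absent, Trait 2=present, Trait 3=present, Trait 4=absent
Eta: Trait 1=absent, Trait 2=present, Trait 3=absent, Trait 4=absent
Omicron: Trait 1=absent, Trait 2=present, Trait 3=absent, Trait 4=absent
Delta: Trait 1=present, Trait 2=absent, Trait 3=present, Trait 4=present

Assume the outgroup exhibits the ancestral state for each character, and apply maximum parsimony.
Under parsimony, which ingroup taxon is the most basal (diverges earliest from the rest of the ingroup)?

Eta

Character polarity is set by the outgroup: the derived state is whichever differs from the outgroup's state, so for Trait 2 the derived state is 'absent', and for the remaining characters it is 'present'.
Trait 1 (derived state 'present') is shared by Alpha and Delta — a synapomorphy uniting that clade.
Trait 2: derived state 'absent' in Delta only — an autapomorphy, so it tells us nothing about relationships among taxa.
Trait 3: derived state 'present' in Alpha, Delta, and Theta only — synapomorphy for {Alpha, Delta, Theta}.
Trait 4 (derived state 'present') is unique to Delta (autapomorphy; uninformative for grouping).
Most parsimonious ingroup topology: (((Delta,Alpha),Theta),Eta).
Eta is sister to the clade containing all other ingroup taxa, so it is the earliest-diverging (most basal) ingroup lineage.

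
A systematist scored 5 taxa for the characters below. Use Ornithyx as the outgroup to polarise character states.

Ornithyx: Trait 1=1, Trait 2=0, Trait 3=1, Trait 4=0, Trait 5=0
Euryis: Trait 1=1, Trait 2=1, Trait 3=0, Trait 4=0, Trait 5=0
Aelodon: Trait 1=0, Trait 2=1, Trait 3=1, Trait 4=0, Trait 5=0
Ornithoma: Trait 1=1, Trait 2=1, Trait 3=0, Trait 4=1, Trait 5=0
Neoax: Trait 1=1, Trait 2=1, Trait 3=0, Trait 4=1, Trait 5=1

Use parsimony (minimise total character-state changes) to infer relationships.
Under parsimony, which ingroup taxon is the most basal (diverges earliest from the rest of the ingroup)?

Character polarity is set by the outgroup: the derived state is whichever differs from the outgroup's state, so for Trait 1, Trait 3 the derived state is '0', and for the remaining characters it is '1'.
Trait 1 (derived state '0') is unique to Aelodon (autapomorphy; uninformative for grouping).
All ingroup taxa share the derived state '1' for Trait 2; it defines the ingroup but does not resolve relationships within it.
Trait 3: derived state '0' in Euryis, Neoax, and Ornithoma only — synapomorphy for {Euryis, Neoax, Ornithoma}.
Trait 4 (derived state '1') is shared by Neoax and Ornithoma — a synapomorphy uniting that clade.
Trait 5 (derived state '1') is unique to Neoax (autapomorphy; uninformative for grouping).
Most parsimonious ingroup topology: ((Euryis,(Ornithoma,Neoax)),Aelodon).
Aelodon is sister to the clade containing all other ingroup taxa, so it is the earliest-diverging (most basal) ingroup lineage.

Aelodon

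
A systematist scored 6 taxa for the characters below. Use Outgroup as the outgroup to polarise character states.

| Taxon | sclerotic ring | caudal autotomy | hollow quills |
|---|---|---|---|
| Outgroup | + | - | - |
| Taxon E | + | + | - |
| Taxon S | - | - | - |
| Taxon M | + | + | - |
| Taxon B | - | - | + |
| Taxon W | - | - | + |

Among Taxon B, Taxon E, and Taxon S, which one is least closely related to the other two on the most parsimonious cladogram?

Taxon E

Character polarity is set by the outgroup: the derived state is whichever differs from the outgroup's state, so for sclerotic ring the derived state is '-', and for the remaining characters it is '+'.
sclerotic ring: derived state '-' in Taxon B, Taxon S, and Taxon W only — synapomorphy for {Taxon B, Taxon S, Taxon W}.
caudal autotomy (derived state '+') is shared by Taxon E and Taxon M — a synapomorphy uniting that clade.
hollow quills: derived state '+' in Taxon B and Taxon W only — synapomorphy for {Taxon B, Taxon W}.
Most parsimonious ingroup topology: ((Taxon E,Taxon M),(Taxon S,(Taxon B,Taxon W))).
Taxon S and Taxon B share a more recent common ancestor with each other than either does with Taxon E, so Taxon E is the least closely related of the three.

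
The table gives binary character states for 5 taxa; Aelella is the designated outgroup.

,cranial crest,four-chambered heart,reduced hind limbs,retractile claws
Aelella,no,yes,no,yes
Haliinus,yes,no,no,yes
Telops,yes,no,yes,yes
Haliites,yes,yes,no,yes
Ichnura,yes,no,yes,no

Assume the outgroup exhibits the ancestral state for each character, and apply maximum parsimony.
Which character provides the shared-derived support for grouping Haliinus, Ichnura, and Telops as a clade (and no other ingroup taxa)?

four-chambered heart

Character polarity is set by the outgroup: the derived state is whichever differs from the outgroup's state, so for four-chambered heart, retractile claws the derived state is 'no', and for the remaining characters it is 'yes'.
cranial crest (derived state 'yes') is shared by all ingroup taxa — unites the whole ingroup.
four-chambered heart: derived state 'no' in Haliinus, Ichnura, and Telops only — synapomorphy for {Haliinus, Ichnura, Telops}.
reduced hind limbs: derived state 'yes' in Ichnura and Telops only — synapomorphy for {Ichnura, Telops}.
retractile claws (derived state 'no') is unique to Ichnura (autapomorphy; uninformative for grouping).
Most parsimonious ingroup topology: ((Haliinus,(Telops,Ichnura)),Haliites).
The clade {Haliinus, Ichnura, Telops} is supported by four-chambered heart: its derived state 'no' occurs in exactly those taxa and in no other taxon (including the outgroup).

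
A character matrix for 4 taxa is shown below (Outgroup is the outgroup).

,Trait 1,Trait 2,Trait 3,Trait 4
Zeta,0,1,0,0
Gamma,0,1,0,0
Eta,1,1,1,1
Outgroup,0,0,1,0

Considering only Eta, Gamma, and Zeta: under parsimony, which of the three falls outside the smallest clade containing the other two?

Character polarity is set by the outgroup: the derived state is whichever differs from the outgroup's state, so for Trait 3 the derived state is '0', and for the remaining characters it is '1'.
Trait 1: derived state '1' in Eta only — an autapomorphy, so it tells us nothing about relationships among taxa.
Trait 2 (derived state '1') is shared by all ingroup taxa — unites the whole ingroup.
Trait 3: derived state '0' in Gamma and Zeta only — synapomorphy for {Gamma, Zeta}.
Trait 4 (derived state '1') is unique to Eta (autapomorphy; uninformative for grouping).
Most parsimonious ingroup topology: (Eta,(Gamma,Zeta)).
Gamma and Zeta share a more recent common ancestor with each other than either does with Eta, so Eta is the least closely related of the three.

Eta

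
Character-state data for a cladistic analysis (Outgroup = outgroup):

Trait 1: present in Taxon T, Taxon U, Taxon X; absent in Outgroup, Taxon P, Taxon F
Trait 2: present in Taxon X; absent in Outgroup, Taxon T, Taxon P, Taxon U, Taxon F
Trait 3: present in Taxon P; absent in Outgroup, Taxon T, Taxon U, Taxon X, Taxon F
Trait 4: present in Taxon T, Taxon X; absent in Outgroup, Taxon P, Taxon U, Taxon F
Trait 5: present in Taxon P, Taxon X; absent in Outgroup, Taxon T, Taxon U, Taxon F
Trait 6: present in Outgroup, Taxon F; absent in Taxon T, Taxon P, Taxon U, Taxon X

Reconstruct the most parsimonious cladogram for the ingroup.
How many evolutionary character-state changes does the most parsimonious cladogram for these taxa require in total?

7

Character polarity is set by the outgroup: the derived state is whichever differs from the outgroup's state, so for Trait 6 the derived state is 'absent', and for the remaining characters it is 'present'.
Trait 1: derived state 'present' in Taxon T, Taxon U, and Taxon X only — synapomorphy for {Taxon T, Taxon U, Taxon X}.
Trait 2 (derived state 'present') is unique to Taxon X (autapomorphy; uninformative for grouping).
Trait 3 (derived state 'present') is unique to Taxon P (autapomorphy; uninformative for grouping).
Trait 4 (derived state 'present') is shared by Taxon T and Taxon X — a synapomorphy uniting that clade.
Trait 5 (state 'present') occurs in Taxon P and Taxon X but conflicts with the nesting implied by the other characters — most parsimoniously interpreted as homoplasy.
Trait 6: derived state 'absent' in Taxon P, Taxon T, Taxon U, and Taxon X only — synapomorphy for {Taxon P, Taxon T, Taxon U, Taxon X}.
Most parsimonious ingroup topology: ((((Taxon T,Taxon X),Taxon U),Taxon P),Taxon F).
Changes per character on this tree: Trait 1: 1; Trait 2: 1; Trait 3: 1; Trait 4: 1; Trait 5: 2; Trait 6: 1.
Total = 7.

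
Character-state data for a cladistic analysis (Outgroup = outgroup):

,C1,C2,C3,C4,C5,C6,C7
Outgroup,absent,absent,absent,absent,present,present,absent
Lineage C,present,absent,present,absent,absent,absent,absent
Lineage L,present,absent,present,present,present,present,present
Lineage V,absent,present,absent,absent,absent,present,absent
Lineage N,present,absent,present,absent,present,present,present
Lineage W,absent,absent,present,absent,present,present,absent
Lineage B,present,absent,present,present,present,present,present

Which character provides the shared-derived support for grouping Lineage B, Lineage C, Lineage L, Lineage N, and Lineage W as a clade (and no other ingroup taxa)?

C3

Character polarity is set by the outgroup: the derived state is whichever differs from the outgroup's state, so for C5, C6 the derived state is 'absent', and for the remaining characters it is 'present'.
C1: derived state 'present' in Lineage B, Lineage C, Lineage L, and Lineage N only — synapomorphy for {Lineage B, Lineage C, Lineage L, Lineage N}.
C2 (derived state 'present') is unique to Lineage V (autapomorphy; uninformative for grouping).
C3: derived state 'present' in Lineage B, Lineage C, Lineage L, Lineage N, and Lineage W only — synapomorphy for {Lineage B, Lineage C, Lineage L, Lineage N, Lineage W}.
C4 (derived state 'present') is shared by Lineage B and Lineage L — a synapomorphy uniting that clade.
C5 groups Lineage C and Lineage V, which is incompatible with the clades supported by the remaining characters; treating it as convergent (homoplasy) costs fewer steps than any alternative tree.
C6 (derived state 'absent') is unique to Lineage C (autapomorphy; uninformative for grouping).
Only Lineage B, Lineage L, and Lineage N show the derived state 'present' for C7, supporting them as a clade.
Most parsimonious ingroup topology: (((Lineage C,((Lineage L,Lineage B),Lineage N)),Lineage W),Lineage V).
The clade {Lineage B, Lineage C, Lineage L, Lineage N, Lineage W} is supported by C3: its derived state 'present' occurs in exactly those taxa and in no other taxon (including the outgroup).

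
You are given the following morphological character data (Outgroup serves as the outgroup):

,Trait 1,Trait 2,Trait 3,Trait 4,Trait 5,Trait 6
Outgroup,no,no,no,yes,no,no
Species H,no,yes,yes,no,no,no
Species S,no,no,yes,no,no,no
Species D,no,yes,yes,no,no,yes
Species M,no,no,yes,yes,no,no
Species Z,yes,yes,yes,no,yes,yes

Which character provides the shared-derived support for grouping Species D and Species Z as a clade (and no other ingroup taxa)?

Trait 6

Character polarity is set by the outgroup: the derived state is whichever differs from the outgroup's state, so for Trait 4 the derived state is 'no', and for the remaining characters it is 'yes'.
Trait 1 (derived state 'yes') is unique to Species Z (autapomorphy; uninformative for grouping).
Trait 2 (derived state 'yes') is shared by Species D, Species H, and Species Z — a synapomorphy uniting that clade.
Trait 3 (derived state 'yes') is shared by all ingroup taxa — unites the whole ingroup.
Trait 4: derived state 'no' in Species D, Species H, Species S, and Species Z only — synapomorphy for {Species D, Species H, Species S, Species Z}.
Trait 5: derived state 'yes' in Species Z only — an autapomorphy, so it tells us nothing about relationships among taxa.
Only Species D and Species Z show the derived state 'yes' for Trait 6, supporting them as a clade.
Most parsimonious ingroup topology: (((Species H,(Species D,Species Z)),Species S),Species M).
The clade {Species D, Species Z} is supported by Trait 6: its derived state 'yes' occurs in exactly those taxa and in no other taxon (including the outgroup).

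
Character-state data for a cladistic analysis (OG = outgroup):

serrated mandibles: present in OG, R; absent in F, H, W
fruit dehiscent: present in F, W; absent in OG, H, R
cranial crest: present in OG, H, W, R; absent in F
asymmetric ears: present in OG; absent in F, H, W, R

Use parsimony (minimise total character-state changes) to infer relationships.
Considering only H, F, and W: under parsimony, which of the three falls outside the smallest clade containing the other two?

H

Character polarity is set by the outgroup: the derived state is whichever differs from the outgroup's state, so for serrated mandibles, cranial crest, asymmetric ears the derived state is 'absent', and for the remaining characters it is 'present'.
Only F, H, and W show the derived state 'absent' for serrated mandibles, supporting them as a clade.
fruit dehiscent: derived state 'present' in F and W only — synapomorphy for {F, W}.
cranial crest: derived state 'absent' in F only — an autapomorphy, so it tells us nothing about relationships among taxa.
asymmetric ears (derived state 'absent') is shared by all ingroup taxa — unites the whole ingroup.
Most parsimonious ingroup topology: (((F,W),H),R).
W and F share a more recent common ancestor with each other than either does with H, so H is the least closely related of the three.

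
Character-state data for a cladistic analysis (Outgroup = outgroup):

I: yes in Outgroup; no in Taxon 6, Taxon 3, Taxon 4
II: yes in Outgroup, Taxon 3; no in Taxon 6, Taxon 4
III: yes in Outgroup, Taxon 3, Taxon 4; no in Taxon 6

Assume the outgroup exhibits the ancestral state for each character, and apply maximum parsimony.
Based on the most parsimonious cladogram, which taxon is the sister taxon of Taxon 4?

Taxon 6

The outgroup has state 'yes' for every character, so 'no' is the derived state throughout.
I (derived state 'no') is shared by all ingroup taxa — unites the whole ingroup.
Only Taxon 4 and Taxon 6 show the derived state 'no' for II, supporting them as a clade.
III (derived state 'no') is unique to Taxon 6 (autapomorphy; uninformative for grouping).
Most parsimonious ingroup topology: ((Taxon 6,Taxon 4),Taxon 3).
Taxon 4 and Taxon 6 form a cherry on this tree, so they are sister taxa.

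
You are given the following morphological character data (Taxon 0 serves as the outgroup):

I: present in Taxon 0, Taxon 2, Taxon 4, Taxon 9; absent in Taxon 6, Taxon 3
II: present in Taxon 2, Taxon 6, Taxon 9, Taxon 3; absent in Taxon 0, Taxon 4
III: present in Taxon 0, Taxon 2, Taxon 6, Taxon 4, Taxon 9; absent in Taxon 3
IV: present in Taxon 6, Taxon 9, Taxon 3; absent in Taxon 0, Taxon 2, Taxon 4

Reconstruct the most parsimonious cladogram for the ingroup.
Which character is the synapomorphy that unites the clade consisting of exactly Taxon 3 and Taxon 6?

Character polarity is set by the outgroup: the derived state is whichever differs from the outgroup's state, so for I, III the derived state is 'absent', and for the remaining characters it is 'present'.
I (derived state 'absent') is shared by Taxon 3 and Taxon 6 — a synapomorphy uniting that clade.
Only Taxon 2, Taxon 3, Taxon 6, and Taxon 9 show the derived state 'present' for II, supporting them as a clade.
III: derived state 'absent' in Taxon 3 only — an autapomorphy, so it tells us nothing about relationships among taxa.
IV (derived state 'present') is shared by Taxon 3, Taxon 6, and Taxon 9 — a synapomorphy uniting that clade.
Most parsimonious ingroup topology: ((Taxon 2,((Taxon 6,Taxon 3),Taxon 9)),Taxon 4).
The clade {Taxon 3, Taxon 6} is supported by I: its derived state 'absent' occurs in exactly those taxa and in no other taxon (including the outgroup).

I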